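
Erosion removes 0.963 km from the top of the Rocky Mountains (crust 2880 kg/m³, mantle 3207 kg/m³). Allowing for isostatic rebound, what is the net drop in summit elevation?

0.0982 km

Rebound u = e ρ_c/ρ_m = 0.963 km × 2880/3207 = 0.8648 km.
Net surface drop = e − u = 0.963 km − 0.8648 km = e (ρ_m − ρ_c)/ρ_m = 0.0982 km.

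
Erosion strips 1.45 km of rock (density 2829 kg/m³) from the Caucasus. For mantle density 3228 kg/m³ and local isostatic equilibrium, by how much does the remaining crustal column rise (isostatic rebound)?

Unloading: uplift u = e ρ_c/ρ_m = 1.45 km × 2829/3228 = 1.27 km.

1.27 km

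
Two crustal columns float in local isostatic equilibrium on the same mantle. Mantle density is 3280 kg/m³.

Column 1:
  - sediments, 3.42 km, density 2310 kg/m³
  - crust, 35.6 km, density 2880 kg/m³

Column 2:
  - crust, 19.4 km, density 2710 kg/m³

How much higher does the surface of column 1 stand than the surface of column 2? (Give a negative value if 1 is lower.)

1.98 km

For any compensation level in the mantle, the mantle terms cancel and isostasy reduces to e = (Σt_1 − Σt_2) − (Σ(ρt)_1 − Σ(ρt)_2) / ρ_m.
Σt_1 = 39.02 km; Σt_2 = 19.4 km; Σ(ρt)_1 = 110428.2; Σ(ρt)_2 = 52574 (in km·kg/m³).
e = (39.02 − 19.4) − (110428.2 − 52574) / 3280 = 1.98 km.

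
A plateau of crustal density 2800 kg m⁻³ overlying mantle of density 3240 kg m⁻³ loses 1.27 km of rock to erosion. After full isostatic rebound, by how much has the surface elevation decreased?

0.172 km

Rebound u = e ρ_c/ρ_m = 1.27 km × 2800/3240 = 1.098 km.
Net surface drop = e − u = 1.27 km − 1.098 km = e (ρ_m − ρ_c)/ρ_m = 0.172 km.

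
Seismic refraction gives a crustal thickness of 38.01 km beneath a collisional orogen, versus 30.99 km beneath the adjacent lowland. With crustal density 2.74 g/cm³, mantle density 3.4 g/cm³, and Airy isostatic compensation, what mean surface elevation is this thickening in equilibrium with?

1.36 km

Excess crust Δ = 38.01 km − 30.99 km = 7.02 km, split between elevation h and root r with h + r = Δ.
Airy balance ρ_c h = (ρ_m − ρ_c) r gives r = h ρ_c/(ρ_m − ρ_c), so h (1 + ρ_c/(ρ_m − ρ_c)) = Δ, i.e. h = Δ (ρ_m − ρ_c)/ρ_m.
h = 7.02 km × 0.66/3.4 = 1.36 km.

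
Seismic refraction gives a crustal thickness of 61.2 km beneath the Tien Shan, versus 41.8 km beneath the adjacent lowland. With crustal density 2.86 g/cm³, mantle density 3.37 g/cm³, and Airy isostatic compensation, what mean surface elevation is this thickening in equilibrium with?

2.94 km

Excess crust Δ = 61.2 km − 41.8 km = 19.4 km, split between elevation h and root r with h + r = Δ.
Airy balance ρ_c h = (ρ_m − ρ_c) r gives r = h ρ_c/(ρ_m − ρ_c), so h (1 + ρ_c/(ρ_m − ρ_c)) = Δ, i.e. h = Δ (ρ_m − ρ_c)/ρ_m.
h = 19.4 km × 0.51/3.37 = 2.94 km.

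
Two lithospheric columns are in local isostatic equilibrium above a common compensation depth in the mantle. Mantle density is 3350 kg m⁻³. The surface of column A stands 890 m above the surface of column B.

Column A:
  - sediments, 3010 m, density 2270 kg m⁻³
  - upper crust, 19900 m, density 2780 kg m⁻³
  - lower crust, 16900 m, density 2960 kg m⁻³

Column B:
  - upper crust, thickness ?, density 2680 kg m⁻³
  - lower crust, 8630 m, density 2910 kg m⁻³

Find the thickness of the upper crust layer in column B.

Take the compensation level at the base of the deeper column (depth z_c below the surface of column A) and equate Σ ρ_i t_i down to z_c; mantle fills any gap and the z_c terms cancel.
Column A: 3010×2270 + 19900×2780 + 16900×2960 + (z_c − 39810)×3350
Column B: 890×0 + x×2680 + 8630×2910 + (z_c − 890 − 8630 − x)×3350
The z_c×3350 term appears on both sides and cancels. Collect the known terms of each column as K = Σ(ρt)_known − 3350 × (depth of known layers): K_A = 112178700 − 3350×39810 = −21184800; K_B = 25113300 − 3350×(890 + 8630) = −6778700.
Balance: K_A = K_B − x×(3350 − 2680), so x = (K_B − K_A)/(3350 − 2680) = 14406100/670 = 21500 m.

21500 m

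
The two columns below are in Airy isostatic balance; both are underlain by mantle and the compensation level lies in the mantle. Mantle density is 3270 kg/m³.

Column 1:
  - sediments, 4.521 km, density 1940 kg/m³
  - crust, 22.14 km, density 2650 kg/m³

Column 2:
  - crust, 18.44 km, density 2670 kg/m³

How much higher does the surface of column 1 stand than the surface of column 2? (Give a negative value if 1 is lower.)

2.65 km

For any compensation level in the mantle, the mantle terms cancel and isostasy reduces to e = (Σt_1 − Σt_2) − (Σ(ρt)_1 − Σ(ρt)_2) / ρ_m.
Σt_1 = 26.661 km; Σt_2 = 18.44 km; Σ(ρt)_1 = 67441.74; Σ(ρt)_2 = 49234.8 (in km·kg/m³).
e = (26.661 − 18.44) − (67441.74 − 49234.8) / 3270 = 2.65 km.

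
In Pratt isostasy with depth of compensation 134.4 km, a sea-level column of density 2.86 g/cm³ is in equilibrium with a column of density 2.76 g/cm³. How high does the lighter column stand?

4.87 km

ρ_ref D = ρ (D + h) → h = D (ρ_ref − ρ)/ρ.
h = 134.4 km × (2.86 − 2.76)/2.76 = 4.87 km.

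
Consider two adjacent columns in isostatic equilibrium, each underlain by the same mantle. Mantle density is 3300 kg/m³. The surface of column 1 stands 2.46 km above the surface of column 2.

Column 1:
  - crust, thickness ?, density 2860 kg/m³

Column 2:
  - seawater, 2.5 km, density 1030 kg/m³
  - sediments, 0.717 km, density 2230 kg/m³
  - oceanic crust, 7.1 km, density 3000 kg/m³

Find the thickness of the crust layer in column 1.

37.9 km

Take the compensation level at the base of the deeper column (depth z_c below the surface of column 1) and equate Σ ρ_i t_i down to z_c; mantle fills any gap and the z_c terms cancel.
Column 1: x×2860 + (z_c − 0 − x)×3300
Column 2: 2.46×0 + 2.5×1030 + 0.717×2230 + 7.1×3000 + (z_c − 2.46 − 10.317)×3300
The z_c×3300 term appears on both sides and cancels. Collect the known terms of each column as K = Σ(ρt)_known − 3300 × (depth of known layers): K_1 = 0 − 3300×0 = 0; K_2 = 25473.91 − 3300×(2.46 + 10.317) = −16690.19.
Balance: K_1 − x×(3300 − 2860) = K_2, so x = (K_1 − K_2)/(3300 − 2860) = 16690.2/440 = 37.9 km.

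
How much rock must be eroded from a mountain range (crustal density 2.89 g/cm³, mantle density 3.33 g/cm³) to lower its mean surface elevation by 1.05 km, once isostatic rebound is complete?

7.95 km

Net drop Δ = e − u = e − e ρ_c/ρ_m = e (ρ_m − ρ_c)/ρ_m.
e = Δ ρ_m/(ρ_m − ρ_c) = 1.05 km × 3.33/0.44 = 7.95 km.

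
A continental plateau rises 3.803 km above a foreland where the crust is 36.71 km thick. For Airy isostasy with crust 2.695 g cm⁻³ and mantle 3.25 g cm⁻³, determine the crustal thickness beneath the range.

59 km

Root depth r = h ρ_c / (ρ_m − ρ_c) = 3.803 km × 2.695 / 0.555 = 18.47 km.
Total thickness = T + h + r = 36.71 km + 3.803 km + 18.47 km = 59 km.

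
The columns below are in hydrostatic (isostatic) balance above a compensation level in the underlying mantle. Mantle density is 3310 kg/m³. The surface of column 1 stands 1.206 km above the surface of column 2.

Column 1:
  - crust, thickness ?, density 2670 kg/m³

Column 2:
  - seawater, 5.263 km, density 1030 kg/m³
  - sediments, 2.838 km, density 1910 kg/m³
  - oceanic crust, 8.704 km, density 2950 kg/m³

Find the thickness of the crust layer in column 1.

36.1 km

Take the compensation level at the base of the deeper column (depth z_c below the surface of column 1) and equate Σ ρ_i t_i down to z_c; mantle fills any gap and the z_c terms cancel.
Column 1: x×2670 + (z_c − 0 − x)×3310
Column 2: 1.206×0 + 5.263×1030 + 2.838×1910 + 8.704×2950 + (z_c − 1.206 − 16.805)×3310
The z_c×3310 term appears on both sides and cancels. Collect the known terms of each column as K = Σ(ρt)_known − 3310 × (depth of known layers): K_1 = 0 − 3310×0 = 0; K_2 = 36518.27 − 3310×(1.206 + 16.805) = −23098.14.
Balance: K_1 − x×(3310 − 2670) = K_2, so x = (K_1 − K_2)/(3310 − 2670) = 23098.1/640 = 36.1 km.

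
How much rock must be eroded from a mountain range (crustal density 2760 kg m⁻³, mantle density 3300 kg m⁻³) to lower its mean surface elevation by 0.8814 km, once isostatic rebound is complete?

Net drop Δ = e − u = e − e ρ_c/ρ_m = e (ρ_m − ρ_c)/ρ_m.
e = Δ ρ_m/(ρ_m − ρ_c) = 0.8814 km × 3300/540 = 5.39 km.

5.39 km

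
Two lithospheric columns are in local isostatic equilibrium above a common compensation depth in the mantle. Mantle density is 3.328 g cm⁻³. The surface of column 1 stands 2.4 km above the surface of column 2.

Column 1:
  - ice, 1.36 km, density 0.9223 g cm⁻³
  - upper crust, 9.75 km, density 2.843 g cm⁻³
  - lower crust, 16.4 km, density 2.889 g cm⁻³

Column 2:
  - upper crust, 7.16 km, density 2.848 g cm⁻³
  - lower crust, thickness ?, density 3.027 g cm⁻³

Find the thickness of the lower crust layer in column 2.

12.5 km

Take the compensation level at the base of the deeper column (depth z_c below the surface of column 1) and equate Σ ρ_i t_i down to z_c; mantle fills any gap and the z_c terms cancel.
Column 1: 1.36×0.9223 + 9.75×2.843 + 16.4×2.889 + (z_c − 27.51)×3.328
Column 2: 2.4×0 + 7.16×2.848 + x×3.027 + (z_c − 2.4 − 7.16 − x)×3.328
The z_c×3.328 term appears on both sides and cancels. Collect the known terms of each column as K = Σ(ρt)_known − 3.328 × (depth of known layers): K_1 = 76.353178 − 3.328×27.51 = −15.200102; K_2 = 20.39168 − 3.328×(2.4 + 7.16) = −11.424.
Balance: K_1 = K_2 − x×(3.328 − 3.027), so x = (K_2 − K_1)/(3.328 − 3.027) = 3.7761/0.301 = 12.5 km.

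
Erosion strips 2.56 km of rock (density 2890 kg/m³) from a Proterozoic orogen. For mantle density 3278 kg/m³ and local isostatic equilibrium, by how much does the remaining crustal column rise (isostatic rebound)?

Unloading: uplift u = e ρ_c/ρ_m = 2.56 km × 2890/3278 = 2.26 km.

2.26 km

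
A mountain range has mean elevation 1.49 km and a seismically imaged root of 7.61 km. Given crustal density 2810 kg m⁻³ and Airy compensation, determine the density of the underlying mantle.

3360 kg m⁻³

Airy balance: ρ_c h = (ρ_m − ρ_c) r → ρ_m = ρ_c (1 + h/r).
ρ_m = 2810 × (1 + 1.49 km/7.61 km) = 3360 kg m⁻³.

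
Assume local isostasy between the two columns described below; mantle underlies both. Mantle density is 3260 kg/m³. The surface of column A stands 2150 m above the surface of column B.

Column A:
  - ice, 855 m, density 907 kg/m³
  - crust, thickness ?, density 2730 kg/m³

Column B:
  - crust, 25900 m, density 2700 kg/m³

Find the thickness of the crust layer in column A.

Take the compensation level at the base of the deeper column (depth z_c below the surface of column A) and equate Σ ρ_i t_i down to z_c; mantle fills any gap and the z_c terms cancel.
Column A: 855×907 + x×2730 + (z_c − 855 − x)×3260
Column B: 2150×0 + 25900×2700 + (z_c − 2150 − 25900)×3260
The z_c×3260 term appears on both sides and cancels. Collect the known terms of each column as K = Σ(ρt)_known − 3260 × (depth of known layers): K_A = 775485 − 3260×855 = −2011815; K_B = 69930000 − 3260×(2150 + 25900) = −21513000.
Balance: K_A − x×(3260 − 2730) = K_B, so x = (K_A − K_B)/(3260 − 2730) = 19501200/530 = 36800 m.

36800 m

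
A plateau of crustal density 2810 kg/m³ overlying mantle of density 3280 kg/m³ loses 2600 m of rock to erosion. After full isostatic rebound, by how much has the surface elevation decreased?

Rebound u = e ρ_c/ρ_m = 2600 m × 2810/3280 = 2227 m.
Net surface drop = e − u = 2600 m − 2227 m = e (ρ_m − ρ_c)/ρ_m = 373 m.

373 m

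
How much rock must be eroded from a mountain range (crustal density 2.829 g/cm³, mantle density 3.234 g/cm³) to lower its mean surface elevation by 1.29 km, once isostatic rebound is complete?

Net drop Δ = e − u = e − e ρ_c/ρ_m = e (ρ_m − ρ_c)/ρ_m.
e = Δ ρ_m/(ρ_m − ρ_c) = 1.29 km × 3.234/0.405 = 10.3 km.

10.3 km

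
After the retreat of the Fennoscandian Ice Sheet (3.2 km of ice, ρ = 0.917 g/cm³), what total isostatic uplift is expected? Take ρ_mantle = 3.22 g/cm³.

0.911 km

Removing the load lets mantle flow back in; uplift u satisfies ρ_ice t = ρ_m u.
u = t ρ_ice/ρ_m = 3.2 km × 0.917/3.22 = 0.911 km.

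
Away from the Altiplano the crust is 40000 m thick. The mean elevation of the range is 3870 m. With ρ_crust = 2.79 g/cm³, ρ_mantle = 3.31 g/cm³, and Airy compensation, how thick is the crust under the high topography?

Root depth r = h ρ_c / (ρ_m − ρ_c) = 3870 m × 2.79 / 0.52 = 20760 m.
Total thickness = T + h + r = 40000 m + 3870 m + 20760 m = 64600 m.

64600 m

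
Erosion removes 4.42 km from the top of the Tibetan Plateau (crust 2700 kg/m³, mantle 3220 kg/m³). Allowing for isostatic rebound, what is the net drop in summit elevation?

Rebound u = e ρ_c/ρ_m = 4.42 km × 2700/3220 = 3.706 km.
Net surface drop = e − u = 4.42 km − 3.706 km = e (ρ_m − ρ_c)/ρ_m = 0.714 km.

0.714 km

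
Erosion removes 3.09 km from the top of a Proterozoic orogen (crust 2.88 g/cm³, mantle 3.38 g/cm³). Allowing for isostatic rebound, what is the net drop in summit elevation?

0.457 km

Rebound u = e ρ_c/ρ_m = 3.09 km × 2.88/3.38 = 2.633 km.
Net surface drop = e − u = 3.09 km − 2.633 km = e (ρ_m − ρ_c)/ρ_m = 0.457 km.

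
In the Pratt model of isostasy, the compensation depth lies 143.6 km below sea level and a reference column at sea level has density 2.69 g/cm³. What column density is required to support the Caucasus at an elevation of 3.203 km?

Pratt balance: ρ_ref D = ρ (D + h).
ρ = ρ_ref D/(D + h) = 2.69 × 143.6 km/(143.6 km + 3.203 km) = 2.63 g/cm³.

2.63 g/cm³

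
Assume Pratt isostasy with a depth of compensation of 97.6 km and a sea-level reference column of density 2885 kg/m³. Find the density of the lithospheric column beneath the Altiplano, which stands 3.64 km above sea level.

2780 kg/m³

Pratt balance: ρ_ref D = ρ (D + h).
ρ = ρ_ref D/(D + h) = 2885 × 97.6 km/(97.6 km + 3.64 km) = 2780 kg/m³.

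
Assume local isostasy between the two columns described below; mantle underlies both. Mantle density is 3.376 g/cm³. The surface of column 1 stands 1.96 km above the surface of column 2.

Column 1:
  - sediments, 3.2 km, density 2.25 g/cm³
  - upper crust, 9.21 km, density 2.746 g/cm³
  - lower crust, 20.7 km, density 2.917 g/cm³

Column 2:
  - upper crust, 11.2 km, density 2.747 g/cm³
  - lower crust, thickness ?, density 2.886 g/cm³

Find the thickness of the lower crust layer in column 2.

Take the compensation level at the base of the deeper column (depth z_c below the surface of column 1) and equate Σ ρ_i t_i down to z_c; mantle fills any gap and the z_c terms cancel.
Column 1: 3.2×2.25 + 9.21×2.746 + 20.7×2.917 + (z_c − 33.11)×3.376
Column 2: 1.96×0 + 11.2×2.747 + x×2.886 + (z_c − 1.96 − 11.2 − x)×3.376
The z_c×3.376 term appears on both sides and cancels. Collect the known terms of each column as K = Σ(ρt)_known − 3.376 × (depth of known layers): K_1 = 92.87256 − 3.376×33.11 = −18.9068; K_2 = 30.7664 − 3.376×(1.96 + 11.2) = −13.66176.
Balance: K_1 = K_2 − x×(3.376 − 2.886), so x = (K_2 − K_1)/(3.376 − 2.886) = 5.24504/0.49 = 10.7 km.

10.7 km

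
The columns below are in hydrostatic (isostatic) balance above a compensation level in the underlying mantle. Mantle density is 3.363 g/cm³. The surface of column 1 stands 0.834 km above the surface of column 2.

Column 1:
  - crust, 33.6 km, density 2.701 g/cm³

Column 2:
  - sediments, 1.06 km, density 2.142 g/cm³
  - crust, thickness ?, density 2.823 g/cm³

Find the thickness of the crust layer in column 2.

33.6 km

Take the compensation level at the base of the deeper column (depth z_c below the surface of column 1) and equate Σ ρ_i t_i down to z_c; mantle fills any gap and the z_c terms cancel.
Column 1: 33.6×2.701 + (z_c − 33.6)×3.363
Column 2: 0.834×0 + 1.06×2.142 + x×2.823 + (z_c − 0.834 − 1.06 − x)×3.363
The z_c×3.363 term appears on both sides and cancels. Collect the known terms of each column as K = Σ(ρt)_known − 3.363 × (depth of known layers): K_1 = 90.7536 − 3.363×33.6 = −22.2432; K_2 = 2.27052 − 3.363×(0.834 + 1.06) = −4.099002.
Balance: K_1 = K_2 − x×(3.363 − 2.823), so x = (K_2 − K_1)/(3.363 − 2.823) = 18.1442/0.54 = 33.6 km.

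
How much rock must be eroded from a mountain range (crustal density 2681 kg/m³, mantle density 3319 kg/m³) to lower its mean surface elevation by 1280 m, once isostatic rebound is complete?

Net drop Δ = e − u = e − e ρ_c/ρ_m = e (ρ_m − ρ_c)/ρ_m.
e = Δ ρ_m/(ρ_m − ρ_c) = 1280 m × 3319/638 = 6660 m.

6660 m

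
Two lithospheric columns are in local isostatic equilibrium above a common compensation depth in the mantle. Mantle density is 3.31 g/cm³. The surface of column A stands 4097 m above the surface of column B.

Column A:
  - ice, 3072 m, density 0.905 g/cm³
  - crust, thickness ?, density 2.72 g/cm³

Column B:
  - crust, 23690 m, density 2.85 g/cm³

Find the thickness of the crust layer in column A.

Take the compensation level at the base of the deeper column (depth z_c below the surface of column A) and equate Σ ρ_i t_i down to z_c; mantle fills any gap and the z_c terms cancel.
Column A: 3072×0.905 + x×2.72 + (z_c − 3072 − x)×3.31
Column B: 4097×0 + 23690×2.85 + (z_c − 4097 − 23690)×3.31
The z_c×3.31 term appears on both sides and cancels. Collect the known terms of each column as K = Σ(ρt)_known − 3.31 × (depth of known layers): K_A = 2780.16 − 3.31×3072 = −7388.16; K_B = 67516.5 − 3.31×(4097 + 23690) = −24458.47.
Balance: K_A − x×(3.31 − 2.72) = K_B, so x = (K_A − K_B)/(3.31 − 2.72) = 17070.3/0.59 = 28900 m.

28900 m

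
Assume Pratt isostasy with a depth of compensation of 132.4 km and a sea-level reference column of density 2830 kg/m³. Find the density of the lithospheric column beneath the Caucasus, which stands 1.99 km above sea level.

Pratt balance: ρ_ref D = ρ (D + h).
ρ = ρ_ref D/(D + h) = 2830 × 132.4 km/(132.4 km + 1.99 km) = 2790 kg/m³.

2790 kg/m³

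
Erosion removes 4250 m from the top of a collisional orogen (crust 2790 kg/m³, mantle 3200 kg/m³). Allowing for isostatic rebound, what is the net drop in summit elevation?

Rebound u = e ρ_c/ρ_m = 4250 m × 2790/3200 = 3705 m.
Net surface drop = e − u = 4250 m − 3705 m = e (ρ_m − ρ_c)/ρ_m = 545 m.

545 m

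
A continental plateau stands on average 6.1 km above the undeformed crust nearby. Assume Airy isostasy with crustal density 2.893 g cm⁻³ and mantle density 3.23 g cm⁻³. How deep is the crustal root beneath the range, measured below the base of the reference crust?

52.4 km

For local isostatic compensation: the weight of the topography is balanced by the buoyancy of the root, ρ_c h = (ρ_m − ρ_c) r.
r = h · ρ_c / (ρ_m − ρ_c) = 6.1 km × 2.893 / (3.23 − 2.893) = 52.4 km.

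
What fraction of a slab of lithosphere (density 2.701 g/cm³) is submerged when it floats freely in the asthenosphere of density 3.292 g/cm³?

Submerged fraction = ρ_obj/ρ_fluid = 2.701/3.292 = 82%.

82%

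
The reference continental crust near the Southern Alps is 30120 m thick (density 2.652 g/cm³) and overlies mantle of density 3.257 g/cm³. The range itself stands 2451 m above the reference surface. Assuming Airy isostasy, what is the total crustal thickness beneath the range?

Root depth r = h ρ_c / (ρ_m − ρ_c) = 2451 m × 2.652 / 0.605 = 10740 m.
Total thickness = T + h + r = 30120 m + 2451 m + 10740 m = 43300 m.

43300 m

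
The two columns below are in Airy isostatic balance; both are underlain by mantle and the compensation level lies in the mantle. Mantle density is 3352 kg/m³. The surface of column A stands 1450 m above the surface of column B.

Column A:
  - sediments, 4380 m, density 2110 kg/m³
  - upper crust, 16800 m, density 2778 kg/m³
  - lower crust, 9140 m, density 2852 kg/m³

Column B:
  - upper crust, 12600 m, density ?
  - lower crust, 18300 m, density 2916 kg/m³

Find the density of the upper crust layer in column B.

Take the compensation level at the base of the deeper column (depth z_c below the surface of column A) and equate Σ ρ_i t_i down to z_c; mantle fills any gap and the z_c terms cancel.
Column A: 4380×2110 + 16800×2778 + 9140×2852 + (z_c − 30320)×3352
Column B: 1450×0 + 12600×ρ + 18300×2916 + (z_c − 1450 − 30900)×3352
The z_c×3352 term appears on both sides and cancels. Collect the known terms of each column as K = Σ(ρt)_known − 3352 × (depth of known layers): K_A = 81979480 − 3352×30320 = −19653160; K_B = 53362800 − 3352×(1450 + 30900) = −55074400.
Balance: K_A = K_B + 12600×ρ, so ρ = (K_A − K_B)/12600 = 35421200/12600 = 2810 kg/m³.

2810 kg/m³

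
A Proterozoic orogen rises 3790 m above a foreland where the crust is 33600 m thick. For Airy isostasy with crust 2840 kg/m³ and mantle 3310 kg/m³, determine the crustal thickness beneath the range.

60300 m

Root depth r = h ρ_c / (ρ_m − ρ_c) = 3790 m × 2840 / 470 = 22900 m.
Total thickness = T + h + r = 33600 m + 3790 m + 22900 m = 60300 m.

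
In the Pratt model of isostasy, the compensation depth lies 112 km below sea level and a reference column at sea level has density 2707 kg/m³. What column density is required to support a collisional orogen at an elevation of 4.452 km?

2600 kg/m³

Pratt balance: ρ_ref D = ρ (D + h).
ρ = ρ_ref D/(D + h) = 2707 × 112 km/(112 km + 4.452 km) = 2600 kg/m³.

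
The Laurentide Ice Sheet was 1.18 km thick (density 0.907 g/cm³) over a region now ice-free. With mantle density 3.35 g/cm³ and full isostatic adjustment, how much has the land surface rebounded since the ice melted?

0.319 km

Removing the load lets mantle flow back in; uplift u satisfies ρ_ice t = ρ_m u.
u = t ρ_ice/ρ_m = 1.18 km × 0.907/3.35 = 0.319 km.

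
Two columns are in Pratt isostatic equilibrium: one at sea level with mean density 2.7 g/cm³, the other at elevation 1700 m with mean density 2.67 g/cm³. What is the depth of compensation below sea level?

ρ_ref D = ρ (D + h) → D (ρ_ref − ρ) = ρ h.
D = ρ h/(ρ_ref − ρ) = 2.67 × 1700 m/(2.7 − 2.67) = 151000 m.

151000 m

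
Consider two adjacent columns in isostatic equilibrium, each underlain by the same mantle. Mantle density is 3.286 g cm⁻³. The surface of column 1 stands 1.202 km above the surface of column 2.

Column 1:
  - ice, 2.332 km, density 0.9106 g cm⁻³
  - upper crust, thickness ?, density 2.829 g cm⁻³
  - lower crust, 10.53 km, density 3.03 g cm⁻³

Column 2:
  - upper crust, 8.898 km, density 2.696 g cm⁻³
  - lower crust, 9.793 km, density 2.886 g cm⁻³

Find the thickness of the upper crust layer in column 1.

10.7 km

Take the compensation level at the base of the deeper column (depth z_c below the surface of column 1) and equate Σ ρ_i t_i down to z_c; mantle fills any gap and the z_c terms cancel.
Column 1: 2.332×0.9106 + x×2.829 + 10.53×3.03 + (z_c − 12.862 − x)×3.286
Column 2: 1.202×0 + 8.898×2.696 + 9.793×2.886 + (z_c − 1.202 − 18.691)×3.286
The z_c×3.286 term appears on both sides and cancels. Collect the known terms of each column as K = Σ(ρt)_known − 3.286 × (depth of known layers): K_1 = 34.0294192 − 3.286×12.862 = −8.2351128; K_2 = 52.251606 − 3.286×(1.202 + 18.691) = −13.116792.
Balance: K_1 − x×(3.286 − 2.829) = K_2, so x = (K_1 − K_2)/(3.286 − 2.829) = 4.88168/0.457 = 10.7 km.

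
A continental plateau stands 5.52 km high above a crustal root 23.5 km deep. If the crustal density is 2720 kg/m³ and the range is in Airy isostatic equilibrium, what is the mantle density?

3360 kg/m³

Airy balance: ρ_c h = (ρ_m − ρ_c) r → ρ_m = ρ_c (1 + h/r).
ρ_m = 2720 × (1 + 5.52 km/23.5 km) = 3360 kg/m³.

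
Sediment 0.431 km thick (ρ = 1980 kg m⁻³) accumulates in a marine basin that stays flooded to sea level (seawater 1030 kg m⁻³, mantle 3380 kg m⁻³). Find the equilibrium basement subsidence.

Submarine loading: the sediment displaces seawater, and the subsidence is in turn flooded, so s (ρ_m − ρ_w) = t (ρ_sed − ρ_w).
s = 0.431 km × (1980 − 1030) / (3380 − 1030) = 0.174 km.

0.174 km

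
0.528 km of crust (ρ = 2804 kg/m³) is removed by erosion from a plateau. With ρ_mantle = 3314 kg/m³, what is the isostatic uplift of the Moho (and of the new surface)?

Unloading: uplift u = e ρ_c/ρ_m = 0.528 km × 2804/3314 = 0.447 km.

0.447 km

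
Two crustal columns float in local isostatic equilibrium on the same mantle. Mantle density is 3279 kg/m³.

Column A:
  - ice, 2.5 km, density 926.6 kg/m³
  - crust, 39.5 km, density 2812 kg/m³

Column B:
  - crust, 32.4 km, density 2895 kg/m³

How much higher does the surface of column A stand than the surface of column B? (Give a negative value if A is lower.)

3.62 km

For any compensation level in the mantle, the mantle terms cancel and isostasy reduces to e = (Σt_A − Σt_B) − (Σ(ρt)_A − Σ(ρt)_B) / ρ_m.
Σt_A = 42 km; Σt_B = 32.4 km; Σ(ρt)_A = 113390.5; Σ(ρt)_B = 93798 (in km·kg/m³).
e = (42 − 32.4) − (113390.5 − 93798) / 3279 = 3.62 km.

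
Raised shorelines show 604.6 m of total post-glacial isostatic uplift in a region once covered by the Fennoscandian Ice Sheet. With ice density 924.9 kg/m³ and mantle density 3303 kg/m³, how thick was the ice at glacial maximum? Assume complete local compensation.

u = t ρ_ice/ρ_m → t = u ρ_m/ρ_ice = 604.6 m × 3303/924.9 = 2160 m.

2160 m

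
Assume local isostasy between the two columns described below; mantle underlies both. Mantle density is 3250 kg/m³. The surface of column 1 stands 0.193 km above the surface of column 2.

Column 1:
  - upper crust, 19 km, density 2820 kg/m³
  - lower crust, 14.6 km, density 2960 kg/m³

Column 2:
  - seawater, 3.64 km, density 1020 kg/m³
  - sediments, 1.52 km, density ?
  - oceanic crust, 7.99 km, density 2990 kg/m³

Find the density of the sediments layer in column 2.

Take the compensation level at the base of the deeper column (depth z_c below the surface of column 1) and equate Σ ρ_i t_i down to z_c; mantle fills any gap and the z_c terms cancel.
Column 1: 19×2820 + 14.6×2960 + (z_c − 33.6)×3250
Column 2: 0.193×0 + 3.64×1020 + 1.52×ρ + 7.99×2990 + (z_c − 0.193 − 13.15)×3250
The z_c×3250 term appears on both sides and cancels. Collect the known terms of each column as K = Σ(ρt)_known − 3250 × (depth of known layers): K_1 = 96796 − 3250×33.6 = −12404; K_2 = 27602.9 − 3250×(0.193 + 13.15) = −15761.85.
Balance: K_1 = K_2 + 1.52×ρ, so ρ = (K_1 − K_2)/1.52 = 3357.85/1.52 = 2210 kg/m³.

2210 kg/m³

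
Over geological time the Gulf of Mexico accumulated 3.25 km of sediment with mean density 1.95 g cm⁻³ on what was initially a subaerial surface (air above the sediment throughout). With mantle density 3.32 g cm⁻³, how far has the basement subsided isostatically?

1.91 km

Subaerial load: s = t ρ_sed / ρ_m = 3.25 km × 1.95/3.32 = 1.91 km.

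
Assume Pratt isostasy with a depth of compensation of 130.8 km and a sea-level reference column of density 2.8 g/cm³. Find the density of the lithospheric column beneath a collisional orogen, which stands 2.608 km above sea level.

Pratt balance: ρ_ref D = ρ (D + h).
ρ = ρ_ref D/(D + h) = 2.8 × 130.8 km/(130.8 km + 2.608 km) = 2.75 g/cm³.

2.75 g/cm³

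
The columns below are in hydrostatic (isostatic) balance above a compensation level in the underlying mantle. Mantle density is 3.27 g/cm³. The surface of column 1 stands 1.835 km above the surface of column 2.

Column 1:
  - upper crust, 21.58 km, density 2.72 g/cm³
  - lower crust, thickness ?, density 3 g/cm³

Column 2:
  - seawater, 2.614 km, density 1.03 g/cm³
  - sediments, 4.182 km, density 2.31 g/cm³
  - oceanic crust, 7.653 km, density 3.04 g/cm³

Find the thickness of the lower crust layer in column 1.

Take the compensation level at the base of the deeper column (depth z_c below the surface of column 1) and equate Σ ρ_i t_i down to z_c; mantle fills any gap and the z_c terms cancel.
Column 1: 21.58×2.72 + x×3 + (z_c − 21.58 − x)×3.27
Column 2: 1.835×0 + 2.614×1.03 + 4.182×2.31 + 7.653×3.04 + (z_c − 1.835 − 14.449)×3.27
The z_c×3.27 term appears on both sides and cancels. Collect the known terms of each column as K = Σ(ρt)_known − 3.27 × (depth of known layers): K_1 = 58.6976 − 3.27×21.58 = −11.869; K_2 = 35.61796 − 3.27×(1.835 + 14.449) = −17.63072.
Balance: K_1 − x×(3.27 − 3) = K_2, so x = (K_1 − K_2)/(3.27 − 3) = 5.76172/0.27 = 21.3 km.

21.3 km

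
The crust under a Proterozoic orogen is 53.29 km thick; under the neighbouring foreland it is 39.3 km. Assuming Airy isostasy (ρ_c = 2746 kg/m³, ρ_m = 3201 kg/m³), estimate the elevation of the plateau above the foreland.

1.99 km

Excess crust Δ = 53.29 km − 39.3 km = 13.99 km, split between elevation h and root r with h + r = Δ.
Airy balance ρ_c h = (ρ_m − ρ_c) r gives r = h ρ_c/(ρ_m − ρ_c), so h (1 + ρ_c/(ρ_m − ρ_c)) = Δ, i.e. h = Δ (ρ_m − ρ_c)/ρ_m.
h = 13.99 km × 455/3201 = 1.99 km.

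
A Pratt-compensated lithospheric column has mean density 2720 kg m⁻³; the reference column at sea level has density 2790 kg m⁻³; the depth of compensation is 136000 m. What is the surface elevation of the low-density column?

ρ_ref D = ρ (D + h) → h = D (ρ_ref − ρ)/ρ.
h = 136000 m × (2790 − 2720)/2720 = 3500 m.

3500 m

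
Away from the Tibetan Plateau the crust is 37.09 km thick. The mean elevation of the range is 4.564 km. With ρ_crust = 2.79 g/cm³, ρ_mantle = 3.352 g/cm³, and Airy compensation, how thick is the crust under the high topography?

64.3 km

Root depth r = h ρ_c / (ρ_m − ρ_c) = 4.564 km × 2.79 / 0.562 = 22.66 km.
Total thickness = T + h + r = 37.09 km + 4.564 km + 22.66 km = 64.3 km.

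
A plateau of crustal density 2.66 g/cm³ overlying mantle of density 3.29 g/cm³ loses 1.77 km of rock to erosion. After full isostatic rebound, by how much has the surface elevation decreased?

0.339 km

Rebound u = e ρ_c/ρ_m = 1.77 km × 2.66/3.29 = 1.431 km.
Net surface drop = e − u = 1.77 km − 1.431 km = e (ρ_m − ρ_c)/ρ_m = 0.339 km.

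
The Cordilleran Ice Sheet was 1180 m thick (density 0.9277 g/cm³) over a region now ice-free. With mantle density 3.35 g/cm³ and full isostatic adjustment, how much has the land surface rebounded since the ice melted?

Removing the load lets mantle flow back in; uplift u satisfies ρ_ice t = ρ_m u.
u = t ρ_ice/ρ_m = 1180 m × 0.9277/3.35 = 327 m.

327 m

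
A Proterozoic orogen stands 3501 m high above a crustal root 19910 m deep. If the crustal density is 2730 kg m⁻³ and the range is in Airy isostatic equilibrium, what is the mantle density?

3210 kg m⁻³

Airy balance: ρ_c h = (ρ_m − ρ_c) r → ρ_m = ρ_c (1 + h/r).
ρ_m = 2730 × (1 + 3501 m/19910 m) = 3210 kg m⁻³.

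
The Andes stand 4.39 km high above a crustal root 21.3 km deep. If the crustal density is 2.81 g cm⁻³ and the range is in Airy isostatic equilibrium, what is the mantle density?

3.39 g cm⁻³

Airy balance: ρ_c h = (ρ_m − ρ_c) r → ρ_m = ρ_c (1 + h/r).
ρ_m = 2.81 × (1 + 4.39 km/21.3 km) = 3.39 g cm⁻³.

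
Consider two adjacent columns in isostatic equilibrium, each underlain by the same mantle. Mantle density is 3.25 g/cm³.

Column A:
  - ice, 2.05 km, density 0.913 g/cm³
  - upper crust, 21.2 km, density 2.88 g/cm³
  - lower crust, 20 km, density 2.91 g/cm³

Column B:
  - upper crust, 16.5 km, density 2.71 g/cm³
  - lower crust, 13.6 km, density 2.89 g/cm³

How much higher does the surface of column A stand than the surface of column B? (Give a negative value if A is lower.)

1.73 km

For any compensation level in the mantle, the mantle terms cancel and isostasy reduces to e = (Σt_A − Σt_B) − (Σ(ρt)_A − Σ(ρt)_B) / ρ_m.
Σt_A = 43.25 km; Σt_B = 30.1 km; Σ(ρt)_A = 121.12765; Σ(ρt)_B = 84.019 (in km·g/cm³).
e = (43.25 − 30.1) − (121.12765 − 84.019) / 3.25 = 1.73 km.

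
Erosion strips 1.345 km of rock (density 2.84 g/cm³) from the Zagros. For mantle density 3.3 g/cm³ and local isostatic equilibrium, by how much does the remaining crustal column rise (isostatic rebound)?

1.16 km

Unloading: uplift u = e ρ_c/ρ_m = 1.345 km × 2.84/3.3 = 1.16 km.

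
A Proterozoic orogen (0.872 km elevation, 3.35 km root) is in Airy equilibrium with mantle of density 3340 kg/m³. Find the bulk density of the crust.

2650 kg/m³

ρ_c h = (ρ_m − ρ_c) r → ρ_c (h + r) = ρ_m r → ρ_c = ρ_m r / (h + r).
ρ_c = 3340 × 3.35 km / (0.872 km + 3.35 km) = 2650 kg/m³.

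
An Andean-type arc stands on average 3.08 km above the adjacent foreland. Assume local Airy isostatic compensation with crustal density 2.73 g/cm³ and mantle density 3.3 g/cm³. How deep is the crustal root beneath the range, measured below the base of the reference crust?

In Airy isostatic equilibrium: the weight of the topography is balanced by the buoyancy of the root, ρ_c h = (ρ_m − ρ_c) r.
r = h · ρ_c / (ρ_m − ρ_c) = 3.08 km × 2.73 / (3.3 − 2.73) = 14.8 km.

14.8 km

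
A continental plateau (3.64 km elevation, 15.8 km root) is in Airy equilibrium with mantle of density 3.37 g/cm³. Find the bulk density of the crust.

2.74 g/cm³

ρ_c h = (ρ_m − ρ_c) r → ρ_c (h + r) = ρ_m r → ρ_c = ρ_m r / (h + r).
ρ_c = 3.37 × 15.8 km / (3.64 km + 15.8 km) = 2.74 g/cm³.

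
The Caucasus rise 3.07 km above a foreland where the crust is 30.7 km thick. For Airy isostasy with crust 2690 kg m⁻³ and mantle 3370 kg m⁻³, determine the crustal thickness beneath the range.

Root depth r = h ρ_c / (ρ_m − ρ_c) = 3.07 km × 2690 / 680 = 12.14 km.
Total thickness = T + h + r = 30.7 km + 3.07 km + 12.14 km = 45.9 km.

45.9 km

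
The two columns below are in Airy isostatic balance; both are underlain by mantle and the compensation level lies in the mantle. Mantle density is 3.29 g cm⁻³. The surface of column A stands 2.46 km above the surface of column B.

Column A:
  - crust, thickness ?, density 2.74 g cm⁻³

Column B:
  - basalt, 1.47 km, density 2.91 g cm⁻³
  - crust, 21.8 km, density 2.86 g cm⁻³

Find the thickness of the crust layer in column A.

Take the compensation level at the base of the deeper column (depth z_c below the surface of column A) and equate Σ ρ_i t_i down to z_c; mantle fills any gap and the z_c terms cancel.
Column A: x×2.74 + (z_c − 0 − x)×3.29
Column B: 2.46×0 + 1.47×2.91 + 21.8×2.86 + (z_c − 2.46 − 23.27)×3.29
The z_c×3.29 term appears on both sides and cancels. Collect the known terms of each column as K = Σ(ρt)_known − 3.29 × (depth of known layers): K_A = 0 − 3.29×0 = 0; K_B = 66.6257 − 3.29×(2.46 + 23.27) = −18.026.
Balance: K_A − x×(3.29 − 2.74) = K_B, so x = (K_A − K_B)/(3.29 − 2.74) = 18.026/0.55 = 32.8 km.

32.8 km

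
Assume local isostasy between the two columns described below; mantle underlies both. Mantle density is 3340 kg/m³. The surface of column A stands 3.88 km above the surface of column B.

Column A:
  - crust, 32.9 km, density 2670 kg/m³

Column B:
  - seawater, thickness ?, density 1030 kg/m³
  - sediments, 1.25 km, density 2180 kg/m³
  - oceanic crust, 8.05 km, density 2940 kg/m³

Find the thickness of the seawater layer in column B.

1.91 km

Take the compensation level at the base of the deeper column (depth z_c below the surface of column A) and equate Σ ρ_i t_i down to z_c; mantle fills any gap and the z_c terms cancel.
Column A: 32.9×2670 + (z_c − 32.9)×3340
Column B: 3.88×0 + x×1030 + 1.25×2180 + 8.05×2940 + (z_c − 3.88 − 9.3 − x)×3340
The z_c×3340 term appears on both sides and cancels. Collect the known terms of each column as K = Σ(ρt)_known − 3340 × (depth of known layers): K_A = 87843 − 3340×32.9 = −22043; K_B = 26392 − 3340×(3.88 + 9.3) = −17629.2.
Balance: K_A = K_B − x×(3340 − 1030), so x = (K_B − K_A)/(3340 − 1030) = 4413.8/2310 = 1.91 km.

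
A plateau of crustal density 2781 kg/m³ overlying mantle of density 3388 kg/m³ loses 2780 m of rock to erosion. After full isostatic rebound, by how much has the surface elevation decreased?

Rebound u = e ρ_c/ρ_m = 2780 m × 2781/3388 = 2282 m.
Net surface drop = e − u = 2780 m − 2282 m = e (ρ_m − ρ_c)/ρ_m = 498 m.

498 m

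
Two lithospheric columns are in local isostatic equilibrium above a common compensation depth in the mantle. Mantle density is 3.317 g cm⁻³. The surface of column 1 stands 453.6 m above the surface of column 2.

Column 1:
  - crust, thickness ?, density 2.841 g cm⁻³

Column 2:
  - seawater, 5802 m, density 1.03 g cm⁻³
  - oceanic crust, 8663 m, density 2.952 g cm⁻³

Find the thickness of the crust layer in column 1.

37700 m

Take the compensation level at the base of the deeper column (depth z_c below the surface of column 1) and equate Σ ρ_i t_i down to z_c; mantle fills any gap and the z_c terms cancel.
Column 1: x×2.841 + (z_c − 0 − x)×3.317
Column 2: 453.6×0 + 5802×1.03 + 8663×2.952 + (z_c − 453.6 − 14465)×3.317
The z_c×3.317 term appears on both sides and cancels. Collect the known terms of each column as K = Σ(ρt)_known − 3.317 × (depth of known layers): K_1 = 0 − 3.317×0 = 0; K_2 = 31549.236 − 3.317×(453.6 + 14465) = −17935.7602.
Balance: K_1 − x×(3.317 − 2.841) = K_2, so x = (K_1 − K_2)/(3.317 − 2.841) = 17935.8/0.476 = 37700 m.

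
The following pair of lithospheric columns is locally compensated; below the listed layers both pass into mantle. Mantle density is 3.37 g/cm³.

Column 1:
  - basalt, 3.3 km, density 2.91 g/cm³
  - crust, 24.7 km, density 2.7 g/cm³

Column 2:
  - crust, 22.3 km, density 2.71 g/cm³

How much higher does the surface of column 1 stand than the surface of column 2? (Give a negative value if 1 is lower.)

For any compensation level in the mantle, the mantle terms cancel and isostasy reduces to e = (Σt_1 − Σt_2) − (Σ(ρt)_1 − Σ(ρt)_2) / ρ_m.
Σt_1 = 28 km; Σt_2 = 22.3 km; Σ(ρt)_1 = 76.293; Σ(ρt)_2 = 60.433 (in km·g/cm³).
e = (28 − 22.3) − (76.293 − 60.433) / 3.37 = 0.994 km.

0.994 km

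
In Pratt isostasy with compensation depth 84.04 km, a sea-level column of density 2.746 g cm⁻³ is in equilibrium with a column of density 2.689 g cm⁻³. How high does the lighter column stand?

1.78 km

ρ_ref D = ρ (D + h) → h = D (ρ_ref − ρ)/ρ.
h = 84.04 km × (2.746 − 2.689)/2.689 = 1.78 km.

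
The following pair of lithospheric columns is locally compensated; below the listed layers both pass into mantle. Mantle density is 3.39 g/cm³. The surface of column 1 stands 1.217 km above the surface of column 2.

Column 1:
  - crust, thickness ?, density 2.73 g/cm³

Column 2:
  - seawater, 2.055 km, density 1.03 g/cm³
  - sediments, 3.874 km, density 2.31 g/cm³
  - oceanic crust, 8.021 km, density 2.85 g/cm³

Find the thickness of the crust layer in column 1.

26.5 km

Take the compensation level at the base of the deeper column (depth z_c below the surface of column 1) and equate Σ ρ_i t_i down to z_c; mantle fills any gap and the z_c terms cancel.
Column 1: x×2.73 + (z_c − 0 − x)×3.39
Column 2: 1.217×0 + 2.055×1.03 + 3.874×2.31 + 8.021×2.85 + (z_c − 1.217 − 13.95)×3.39
The z_c×3.39 term appears on both sides and cancels. Collect the known terms of each column as K = Σ(ρt)_known − 3.39 × (depth of known layers): K_1 = 0 − 3.39×0 = 0; K_2 = 33.92544 − 3.39×(1.217 + 13.95) = −17.49069.
Balance: K_1 − x×(3.39 − 2.73) = K_2, so x = (K_1 − K_2)/(3.39 − 2.73) = 17.4907/0.66 = 26.5 km.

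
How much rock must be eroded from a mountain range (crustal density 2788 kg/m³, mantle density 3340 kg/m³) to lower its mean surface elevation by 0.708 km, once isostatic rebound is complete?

Net drop Δ = e − u = e − e ρ_c/ρ_m = e (ρ_m − ρ_c)/ρ_m.
e = Δ ρ_m/(ρ_m − ρ_c) = 0.708 km × 3340/552 = 4.28 km.

4.28 km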